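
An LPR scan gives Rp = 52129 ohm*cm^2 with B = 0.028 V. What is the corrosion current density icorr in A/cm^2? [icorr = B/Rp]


Apply the Stern-Geary relation: icorr = B / Rp
icorr = 0.028 / 52129 = 5.371×10^-7 A/cm^2

5.371×10^-7 A/cm^2


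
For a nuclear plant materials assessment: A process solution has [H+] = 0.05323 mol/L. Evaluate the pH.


pH = −log10[H+]
pH = −log10(0.05323) = 1.27

1.27


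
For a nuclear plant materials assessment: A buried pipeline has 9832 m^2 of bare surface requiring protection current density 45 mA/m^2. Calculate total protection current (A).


I = area * current density, then convert mA → A (÷1000)
I = 9832 * 45 / 1000 = 442.44 A

442.44 A


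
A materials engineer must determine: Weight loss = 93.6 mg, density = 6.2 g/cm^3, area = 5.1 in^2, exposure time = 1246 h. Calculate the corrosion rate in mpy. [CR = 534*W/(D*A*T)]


Apply the mpy weight-loss relation: CR = 534 * W / (D * A * T)
Numerator: 534 * 93.6 = 49982.4
Denominator: 6.2 * 5.1 * 1246 = 39398.52
CR = 49982.4 / 39398.52 = 1.269 mpy

1.269 mpy


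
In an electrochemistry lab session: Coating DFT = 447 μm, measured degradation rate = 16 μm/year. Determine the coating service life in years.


Service life = thickness / degradation rate
Life = 447 / 16 = 27.9 years

27.9 years


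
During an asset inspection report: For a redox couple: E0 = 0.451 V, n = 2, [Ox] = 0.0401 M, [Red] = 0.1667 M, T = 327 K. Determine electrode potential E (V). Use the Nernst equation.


Apply the Nernst equation: E = E0 + (RT/nF)*ln([Ox]/[Red])
Step 1: RT/nF = 8.314*327/(2*96485) = 0.0140886 V
Step 2: [Ox]/[Red] = 0.0401/0.1667 = 0.240552
Step 3: ln(0.240552) = -1.424819
Step 4: correction = 0.0140886 * -1.424819 = -0.0201 V
E = 0.451 + -0.0201 = 0.4309 V

0.4309 V


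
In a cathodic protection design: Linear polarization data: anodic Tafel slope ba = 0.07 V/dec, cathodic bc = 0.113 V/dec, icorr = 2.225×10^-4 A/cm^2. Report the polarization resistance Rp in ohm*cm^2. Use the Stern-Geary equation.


Apply the Stern-Geary equation: Rp = ba*bc / (2.303*icorr*(ba+bc))
ba*bc = 0.07*0.113 = 0.00791
ba+bc = 0.183; 2.303*icorr*(ba+bc) = 2.303*2.225×10^-4*0.183 = 9.3772402×10^-5
Rp = 0.00791 / 9.3772402×10^-5 = 84.4 ohm*cm^2

84.4 ohm*cm^2


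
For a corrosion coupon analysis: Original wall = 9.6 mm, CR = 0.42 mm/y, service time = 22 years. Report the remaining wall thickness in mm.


Remaining wall = original − CR × time
t = 9.6 − 0.42*22 = 9.6 − 9.24 = 0.36 mm

0.36 mm


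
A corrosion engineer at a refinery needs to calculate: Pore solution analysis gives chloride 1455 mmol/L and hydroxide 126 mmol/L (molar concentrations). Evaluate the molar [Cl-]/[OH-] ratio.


Threshold parameter = [Cl-] / [OH-] (molar basis; both in mmol/L, so units cancel)
Ratio = 1455 / 126 = 11.55

11.55


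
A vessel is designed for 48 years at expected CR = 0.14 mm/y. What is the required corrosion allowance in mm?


Corrosion allowance = CR × design life
CA = 0.14 * 48 = 6.72 mm

6.72 mm


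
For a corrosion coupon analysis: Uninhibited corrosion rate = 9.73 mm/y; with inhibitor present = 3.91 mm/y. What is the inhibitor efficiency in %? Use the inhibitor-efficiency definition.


Apply the inhibitor-efficiency definition: IE = (CR_blank − CR_inh)/CR_blank × 100
IE = (9.73 − 3.91) / 9.73 × 100
IE = 5.82 / 9.73 × 100 = 59.8 %

59.8 %


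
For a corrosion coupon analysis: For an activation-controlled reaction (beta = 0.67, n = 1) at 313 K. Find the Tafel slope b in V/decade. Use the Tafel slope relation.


Apply the Tafel slope relation: b = 2.303*R*T/(beta*n*F)
Numerator: 2.303 * 8.314 * 313 = 5993.06
Denominator: 0.67 * 1 * 96485 = 64644.95
b = 5993.06 / 64644.95 = 0.0927 V/decade

0.0927 V/decade


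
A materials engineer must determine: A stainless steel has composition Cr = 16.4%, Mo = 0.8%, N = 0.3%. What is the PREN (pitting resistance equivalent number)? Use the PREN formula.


Apply the PREN formula: PREN = Cr + 3.3*Mo + 16*N
PREN = 16.4 + 3.3*0.8 + 16*0.3
PREN = 16.4 + 2.64 + 4.8 = 23.84

23.84


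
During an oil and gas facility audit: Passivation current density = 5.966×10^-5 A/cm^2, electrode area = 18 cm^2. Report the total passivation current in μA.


I = i_pass * A, then convert A → μA (×10^6)
I = 5.966×10^-5 * 18 * 10^6 = 1073.88 μA

1073.88 μA


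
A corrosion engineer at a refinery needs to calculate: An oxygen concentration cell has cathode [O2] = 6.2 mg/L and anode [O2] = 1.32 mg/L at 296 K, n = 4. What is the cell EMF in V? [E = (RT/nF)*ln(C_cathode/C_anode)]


Apply the Nernst concentration-cell relation: E = (RT/nF)*ln(C_cathode/C_anode)
RT/nF = 8.314*296/(4*96485) = 0.00637649 V
ln(6.2/1.32) = 1.54692
E = 0.00637649 * 1.54692 = 0.00986 V

0.00986 V


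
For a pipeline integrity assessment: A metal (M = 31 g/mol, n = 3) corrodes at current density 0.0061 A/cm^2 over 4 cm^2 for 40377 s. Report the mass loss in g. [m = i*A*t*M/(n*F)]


Apply Faraday's law: m = i*A*t*M / (n*F)
Total charge passed Q = i*A*t = 0.0061*4*40377 = 985.1988 C
m = Q*M/(n*F) = 985.1988*31/(3*96485) = 0.1055 g

0.1055 g


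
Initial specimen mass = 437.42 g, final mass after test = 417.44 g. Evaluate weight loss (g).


Weight loss = initial − final
WL = 437.42 − 417.44 = 19.98 g

19.98 g


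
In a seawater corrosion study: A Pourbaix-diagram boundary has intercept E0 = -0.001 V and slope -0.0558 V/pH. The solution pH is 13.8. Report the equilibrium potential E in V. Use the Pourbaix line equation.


Apply the Pourbaix line equation: E = E0 + slope*pH
E = -0.001 + (-0.0558)*13.8 = -0.001 + (-0.77004) = -0.77104 V
Rounded to 4 decimal places: E = -0.7710 V

-0.7710 V


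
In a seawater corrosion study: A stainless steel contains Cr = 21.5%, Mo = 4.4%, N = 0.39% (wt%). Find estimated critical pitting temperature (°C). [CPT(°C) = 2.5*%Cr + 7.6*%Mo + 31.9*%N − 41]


Apply the ASTM G48 empirical CPT estimate: CPT(°C) = 2.5*%Cr + 7.6*%Mo + 31.9*%N − 41
2.5*21.5 = 53.75; 7.6*4.4 = 33.44; 31.9*0.39 = 12.441
CPT = 53.75 + 33.44 + 12.441 − 41 = 58.631 °C
Rounded to 0.1 °C: CPT ≈ 58.6 °C

58.6 °C


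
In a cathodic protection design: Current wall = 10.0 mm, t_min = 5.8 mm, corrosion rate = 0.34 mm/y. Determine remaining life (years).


Apply the remaining-life relation: RL = (t_current − t_min) / CR
RL = (10.0 − 5.8) / 0.34 = 4.2 / 0.34 = 12.4 years

12.4 years


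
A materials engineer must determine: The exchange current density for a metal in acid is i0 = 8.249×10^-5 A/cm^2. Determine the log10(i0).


i0 = 8.249×10^-5 A/cm^2
log10(i0) = -4.084

-4.084


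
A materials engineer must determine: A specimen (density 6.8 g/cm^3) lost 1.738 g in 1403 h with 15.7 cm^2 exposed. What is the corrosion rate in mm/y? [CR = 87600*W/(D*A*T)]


Apply the mm/y weight-loss relation: CR = 87600 * W / (D * A * T)
Numerator: 87600 * 1.738 = 152248.8
Denominator: 6.8 * 15.7 * 1403 = 149784.28
CR = 152248.8 / 149784.28 = 1.016454 mm/y

1.016454 mm/y


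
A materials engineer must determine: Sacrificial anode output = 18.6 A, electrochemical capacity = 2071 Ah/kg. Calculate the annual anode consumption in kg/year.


Annual consumption = current * hours per year / capacity
Rate = 18.6 * 8760 / 2071 = 78.7 kg/year

78.7 kg/year


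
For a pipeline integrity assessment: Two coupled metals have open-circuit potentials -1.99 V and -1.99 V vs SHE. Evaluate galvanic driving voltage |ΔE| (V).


Driving voltage is the absolute potential difference.
|ΔE| = |-1.99 − (-1.99)| = 0.0 V

0.0 V


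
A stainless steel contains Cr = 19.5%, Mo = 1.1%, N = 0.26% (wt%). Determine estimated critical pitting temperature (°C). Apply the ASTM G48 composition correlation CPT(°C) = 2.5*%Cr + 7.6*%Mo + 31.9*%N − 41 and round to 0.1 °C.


Apply the ASTM G48 empirical CPT estimate: CPT(°C) = 2.5*%Cr + 7.6*%Mo + 31.9*%N − 41
2.5*19.5 = 48.75; 7.6*1.1 = 8.36; 31.9*0.26 = 8.294
CPT = 48.75 + 8.36 + 8.294 − 41 = 24.404 °C
Rounded to 0.1 °C: CPT ≈ 24.4 °C

24.4 °C


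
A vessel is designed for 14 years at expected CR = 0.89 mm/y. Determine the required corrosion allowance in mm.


Corrosion allowance = CR × design life
CA = 0.89 * 14 = 12.46 mm

12.46 mm


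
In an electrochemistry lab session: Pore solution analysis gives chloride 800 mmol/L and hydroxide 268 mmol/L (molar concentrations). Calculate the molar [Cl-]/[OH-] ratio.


Threshold parameter = [Cl-] / [OH-] (molar basis; both in mmol/L, so units cancel)
Ratio = 800 / 268 = 2.99

2.99


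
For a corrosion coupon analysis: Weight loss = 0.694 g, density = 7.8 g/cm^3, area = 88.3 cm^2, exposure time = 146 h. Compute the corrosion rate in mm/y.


Apply the mm/y weight-loss relation: CR = 87600 * W / (D * A * T)
Numerator: 87600 * 0.694 = 60794.4
Denominator: 7.8 * 88.3 * 146 = 100556.04
CR = 60794.4 / 100556.04 = 0.6046 mm/y

0.6046 mm/y


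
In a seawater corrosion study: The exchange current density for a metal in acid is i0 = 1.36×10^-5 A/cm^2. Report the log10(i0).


i0 = 1.36×10^-5 A/cm^2
log10(i0) = -4.866

-4.866


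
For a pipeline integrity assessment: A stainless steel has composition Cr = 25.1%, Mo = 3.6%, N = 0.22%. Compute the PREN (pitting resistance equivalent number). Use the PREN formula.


Apply the PREN formula: PREN = Cr + 3.3*Mo + 16*N
PREN = 25.1 + 3.3*3.6 + 16*0.22
PREN = 25.1 + 11.88 + 3.52 = 40.5

40.5


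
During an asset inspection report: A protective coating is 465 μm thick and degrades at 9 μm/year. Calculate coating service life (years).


Service life = thickness / degradation rate
Life = 465 / 9 = 51.7 years

51.7 years


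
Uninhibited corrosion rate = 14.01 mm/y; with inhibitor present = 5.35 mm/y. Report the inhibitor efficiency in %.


Apply the inhibitor-efficiency definition: IE = (CR_blank − CR_inh)/CR_blank × 100
IE = (14.01 − 5.35) / 14.01 × 100
IE = 8.66 / 14.01 × 100 = 61.8 %

61.8 %


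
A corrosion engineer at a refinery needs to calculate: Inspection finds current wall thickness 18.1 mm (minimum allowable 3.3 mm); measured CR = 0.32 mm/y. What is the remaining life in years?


Apply the remaining-life relation: RL = (t_current − t_min) / CR
RL = (18.1 − 3.3) / 0.32 = 14.8 / 0.32 = 46.3 years

46.3 years


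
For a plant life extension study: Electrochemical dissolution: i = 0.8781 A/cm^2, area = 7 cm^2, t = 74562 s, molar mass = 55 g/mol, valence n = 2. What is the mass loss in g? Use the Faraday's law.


Apply Faraday's law: m = i*A*t*M / (n*F)
Total charge passed Q = i*A*t = 0.8781*7*74562 = 458310.2454 C
m = Q*M/(n*F) = 458310.2454*55/(2*96485) = 130.6269 g

130.6269 g


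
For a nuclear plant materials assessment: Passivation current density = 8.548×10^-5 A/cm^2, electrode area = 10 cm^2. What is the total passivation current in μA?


I = i_pass * A, then convert A → μA (×10^6)
I = 8.548×10^-5 * 10 * 10^6 = 854.8 μA

854.8 μA


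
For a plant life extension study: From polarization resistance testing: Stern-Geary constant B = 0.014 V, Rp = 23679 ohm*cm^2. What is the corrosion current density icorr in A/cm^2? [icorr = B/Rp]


Apply the Stern-Geary relation: icorr = B / Rp
icorr = 0.014 / 23679 = 5.912×10^-7 A/cm^2

5.912×10^-7 A/cm^2


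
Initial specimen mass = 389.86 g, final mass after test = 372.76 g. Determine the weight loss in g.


Weight loss = initial − final
WL = 389.86 − 372.76 = 17.1 g

17.1 g


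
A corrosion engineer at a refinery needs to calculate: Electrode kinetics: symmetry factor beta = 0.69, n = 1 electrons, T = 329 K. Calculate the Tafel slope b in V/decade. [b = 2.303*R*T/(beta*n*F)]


Apply the Tafel slope relation: b = 2.303*R*T/(beta*n*F)
Numerator: 2.303 * 8.314 * 329 = 6299.41
Denominator: 0.69 * 1 * 96485 = 66574.65
b = 6299.41 / 66574.65 = 0.095 V/decade

0.095 V/decade


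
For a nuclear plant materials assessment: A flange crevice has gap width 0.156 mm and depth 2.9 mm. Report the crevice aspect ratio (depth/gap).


Aspect ratio = depth / gap
Ratio = 2.9 / 0.156 = 18.6

18.6


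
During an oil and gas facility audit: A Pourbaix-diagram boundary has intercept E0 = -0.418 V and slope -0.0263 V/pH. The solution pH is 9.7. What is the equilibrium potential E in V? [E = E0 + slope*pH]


Apply the Pourbaix line equation: E = E0 + slope*pH
E = -0.418 + (-0.0263)*9.7 = -0.418 + (-0.25511) = -0.67311 V
Rounded to 3 decimal places: E = -0.673 V

-0.673 V


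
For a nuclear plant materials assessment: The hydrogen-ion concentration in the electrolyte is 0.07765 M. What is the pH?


pH = −log10[H+]
pH = −log10(0.07765) = 1.11

1.11


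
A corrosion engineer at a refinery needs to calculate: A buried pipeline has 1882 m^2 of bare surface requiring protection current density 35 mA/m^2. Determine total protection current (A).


I = area * current density, then convert mA → A (÷1000)
I = 1882 * 35 / 1000 = 65.87 A

65.87 A


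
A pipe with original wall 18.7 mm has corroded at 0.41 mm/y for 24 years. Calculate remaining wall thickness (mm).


Remaining wall = original − CR × time
t = 18.7 − 0.41*24 = 18.7 − 9.84 = 8.86 mm

8.86 mm


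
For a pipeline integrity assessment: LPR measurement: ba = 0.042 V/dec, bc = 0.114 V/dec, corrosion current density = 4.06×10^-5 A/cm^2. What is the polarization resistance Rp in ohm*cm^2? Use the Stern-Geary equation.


Apply the Stern-Geary equation: Rp = ba*bc / (2.303*icorr*(ba+bc))
ba*bc = 0.042*0.114 = 0.004788
ba+bc = 0.156; 2.303*icorr*(ba+bc) = 2.303*4.06×10^-5*0.156 = 1.4586281×10^-5
Rp = 0.004788 / 1.4586281×10^-5 = 328.25 ohm*cm^2

328.25 ohm*cm^2


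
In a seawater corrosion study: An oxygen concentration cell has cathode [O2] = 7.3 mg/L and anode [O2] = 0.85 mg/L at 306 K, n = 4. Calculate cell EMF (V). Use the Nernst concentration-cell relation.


Apply the Nernst concentration-cell relation: E = (RT/nF)*ln(C_cathode/C_anode)
RT/nF = 8.314*306/(4*96485) = 0.00659192 V
ln(7.3/0.85) = 2.15039
E = 0.00659192 * 2.15039 = 0.01418 V

0.01418 V


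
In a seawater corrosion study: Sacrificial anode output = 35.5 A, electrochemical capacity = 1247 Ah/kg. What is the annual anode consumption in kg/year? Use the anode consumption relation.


Annual consumption = current * hours per year / capacity
Rate = 35.5 * 8760 / 1247 = 249.4 kg/year

249.4 kg/year


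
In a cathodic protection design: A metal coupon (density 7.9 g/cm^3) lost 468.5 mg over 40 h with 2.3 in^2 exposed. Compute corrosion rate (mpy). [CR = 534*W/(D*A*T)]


Apply the mpy weight-loss relation: CR = 534 * W / (D * A * T)
Numerator: 534 * 468.5 = 250179.0
Denominator: 7.9 * 2.3 * 40 = 726.8
CR = 250179.0 / 726.8 = 344.22 mpy

344.22 mpy


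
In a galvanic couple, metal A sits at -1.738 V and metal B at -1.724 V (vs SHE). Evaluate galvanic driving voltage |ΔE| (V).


Driving voltage is the absolute potential difference.
|ΔE| = |-1.738 − (-1.724)| = 0.014 V

0.014 V


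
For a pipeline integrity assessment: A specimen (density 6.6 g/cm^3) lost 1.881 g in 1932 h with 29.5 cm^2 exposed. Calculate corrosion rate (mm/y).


Apply the mm/y weight-loss relation: CR = 87600 * W / (D * A * T)
Numerator: 87600 * 1.881 = 164775.6
Denominator: 6.6 * 29.5 * 1932 = 376160.4
CR = 164775.6 / 376160.4 = 0.438046 mm/y

0.438046 mm/y


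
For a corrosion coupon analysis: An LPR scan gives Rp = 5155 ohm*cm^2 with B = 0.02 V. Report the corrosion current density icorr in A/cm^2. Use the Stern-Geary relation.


Apply the Stern-Geary relation: icorr = B / Rp
icorr = 0.02 / 5155 = 3.88×10^-6 A/cm^2

3.88×10^-6 A/cm^2


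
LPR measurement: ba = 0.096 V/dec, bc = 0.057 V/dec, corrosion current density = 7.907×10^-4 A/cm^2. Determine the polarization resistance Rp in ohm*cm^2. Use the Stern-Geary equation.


Apply the Stern-Geary equation: Rp = ba*bc / (2.303*icorr*(ba+bc))
ba*bc = 0.096*0.057 = 0.005472
ba+bc = 0.153; 2.303*icorr*(ba+bc) = 2.303*7.907×10^-4*0.153 = 2.7861026×10^-4
Rp = 0.005472 / 2.7861026×10^-4 = 19.64 ohm*cm^2

19.64 ohm*cm^2


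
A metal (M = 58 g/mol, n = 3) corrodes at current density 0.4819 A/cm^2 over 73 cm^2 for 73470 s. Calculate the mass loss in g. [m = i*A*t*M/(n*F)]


Apply Faraday's law: m = i*A*t*M / (n*F)
Total charge passed Q = i*A*t = 0.4819*73*73470 = 2584579.089 C
m = Q*M/(n*F) = 2584579.089*58/(3*96485) = 517.889 g

517.889 g


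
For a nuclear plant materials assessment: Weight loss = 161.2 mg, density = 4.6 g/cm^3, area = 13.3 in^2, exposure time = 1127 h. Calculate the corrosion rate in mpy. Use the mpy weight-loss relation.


Apply the mpy weight-loss relation: CR = 534 * W / (D * A * T)
Numerator: 534 * 161.2 = 86080.8
Denominator: 4.6 * 13.3 * 1127 = 68949.86
CR = 86080.8 / 68949.86 = 1.248 mpy

1.248 mpy


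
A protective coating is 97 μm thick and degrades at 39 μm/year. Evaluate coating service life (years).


Service life = thickness / degradation rate
Life = 97 / 39 = 2.5 years

2.5 years


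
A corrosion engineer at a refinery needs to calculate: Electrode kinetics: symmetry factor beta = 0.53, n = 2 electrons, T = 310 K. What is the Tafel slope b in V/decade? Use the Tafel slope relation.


Apply the Tafel slope relation: b = 2.303*R*T/(beta*n*F)
Numerator: 2.303 * 8.314 * 310 = 5935.61
Denominator: 0.53 * 2 * 96485 = 102274.1
b = 5935.61 / 102274.1 = 0.058 V/decade

0.058 V/decade


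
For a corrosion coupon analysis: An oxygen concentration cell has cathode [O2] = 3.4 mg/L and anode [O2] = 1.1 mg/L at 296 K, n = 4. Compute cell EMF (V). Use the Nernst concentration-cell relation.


Apply the Nernst concentration-cell relation: E = (RT/nF)*ln(C_cathode/C_anode)
RT/nF = 8.314*296/(4*96485) = 0.00637649 V
ln(3.4/1.1) = 1.12847
E = 0.00637649 * 1.12847 = 0.0072 V

0.0072 V


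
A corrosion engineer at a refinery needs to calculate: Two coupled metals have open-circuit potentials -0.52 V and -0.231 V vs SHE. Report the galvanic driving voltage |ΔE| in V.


Driving voltage is the absolute potential difference.
|ΔE| = |-0.52 − (-0.231)| = 0.289 V

0.289 V


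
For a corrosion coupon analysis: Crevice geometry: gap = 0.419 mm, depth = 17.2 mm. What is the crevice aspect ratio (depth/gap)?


Aspect ratio = depth / gap
Ratio = 17.2 / 0.419 = 41.1

41.1


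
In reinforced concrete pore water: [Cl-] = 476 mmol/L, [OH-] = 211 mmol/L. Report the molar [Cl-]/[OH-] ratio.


Threshold parameter = [Cl-] / [OH-] (molar basis; both in mmol/L, so units cancel)
Ratio = 476 / 211 = 2.26

2.26


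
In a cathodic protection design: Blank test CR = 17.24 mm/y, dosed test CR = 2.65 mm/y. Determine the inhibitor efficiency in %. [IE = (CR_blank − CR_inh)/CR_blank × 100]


Apply the inhibitor-efficiency definition: IE = (CR_blank − CR_inh)/CR_blank × 100
IE = (17.24 − 2.65) / 17.24 × 100
IE = 14.59 / 17.24 × 100 = 84.6 %

84.6 %


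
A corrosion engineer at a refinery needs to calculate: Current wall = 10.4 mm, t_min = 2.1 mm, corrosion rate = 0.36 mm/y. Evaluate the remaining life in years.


Apply the remaining-life relation: RL = (t_current − t_min) / CR
RL = (10.4 − 2.1) / 0.36 = 8.3 / 0.36 = 23.1 years

23.1 years


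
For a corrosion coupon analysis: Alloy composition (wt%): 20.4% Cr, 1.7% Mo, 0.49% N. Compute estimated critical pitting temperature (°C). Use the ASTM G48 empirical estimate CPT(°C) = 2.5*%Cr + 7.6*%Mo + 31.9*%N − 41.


Apply the ASTM G48 empirical CPT estimate: CPT(°C) = 2.5*%Cr + 7.6*%Mo + 31.9*%N − 41
2.5*20.4 = 51; 7.6*1.7 = 12.92; 31.9*0.49 = 15.631
CPT = 51 + 12.92 + 15.631 − 41 = 38.551 °C
Rounded to 0.1 °C: CPT ≈ 38.6 °C

38.6 °C


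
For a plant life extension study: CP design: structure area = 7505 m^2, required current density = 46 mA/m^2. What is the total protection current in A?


I = area * current density, then convert mA → A (÷1000)
I = 7505 * 46 / 1000 = 345.23 A

345.23 A


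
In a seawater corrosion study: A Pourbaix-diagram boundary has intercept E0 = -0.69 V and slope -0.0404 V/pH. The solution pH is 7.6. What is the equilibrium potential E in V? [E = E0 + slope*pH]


Apply the Pourbaix line equation: E = E0 + slope*pH
E = -0.69 + (-0.0404)*7.6 = -0.69 + (-0.30704) = -0.99704 V
Rounded to 3 decimal places: E = -0.997 V

-0.997 V


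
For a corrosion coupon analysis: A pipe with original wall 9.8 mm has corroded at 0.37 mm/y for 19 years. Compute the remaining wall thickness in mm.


Remaining wall = original − CR × time
t = 9.8 − 0.37*19 = 9.8 − 7.03 = 2.77 mm

2.77 mm


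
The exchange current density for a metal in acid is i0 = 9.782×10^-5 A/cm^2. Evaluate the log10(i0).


i0 = 9.782×10^-5 A/cm^2
log10(i0) = -4.01

-4.01


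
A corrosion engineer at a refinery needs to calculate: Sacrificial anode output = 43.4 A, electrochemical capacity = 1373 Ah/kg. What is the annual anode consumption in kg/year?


Annual consumption = current * hours per year / capacity
Rate = 43.4 * 8760 / 1373 = 276.9 kg/year

276.9 kg/year


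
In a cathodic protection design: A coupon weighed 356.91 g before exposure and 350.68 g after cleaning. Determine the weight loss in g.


Weight loss = initial − final
WL = 356.91 − 350.68 = 6.23 g

6.23 g


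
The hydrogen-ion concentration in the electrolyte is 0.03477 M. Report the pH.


pH = −log10[H+]
pH = −log10(0.03477) = 1.46

1.46


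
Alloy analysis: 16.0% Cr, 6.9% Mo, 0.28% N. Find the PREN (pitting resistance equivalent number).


Apply the PREN formula: PREN = Cr + 3.3*Mo + 16*N
PREN = 16.0 + 3.3*6.9 + 16*0.28
PREN = 16.0 + 22.77 + 4.48 = 43.25

43.25


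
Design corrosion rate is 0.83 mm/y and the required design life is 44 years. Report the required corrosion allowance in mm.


Corrosion allowance = CR × design life
CA = 0.83 * 44 = 36.52 mm

36.52 mm


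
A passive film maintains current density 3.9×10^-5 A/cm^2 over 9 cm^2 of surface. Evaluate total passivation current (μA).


I = i_pass * A, then convert A → μA (×10^6)
I = 3.9×10^-5 * 9 * 10^6 = 351.0 μA

351.0 μA


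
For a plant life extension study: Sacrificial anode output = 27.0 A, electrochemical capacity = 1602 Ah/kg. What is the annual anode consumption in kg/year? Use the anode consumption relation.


Annual consumption = current * hours per year / capacity
Rate = 27.0 * 8760 / 1602 = 147.6 kg/year

147.6 kg/year


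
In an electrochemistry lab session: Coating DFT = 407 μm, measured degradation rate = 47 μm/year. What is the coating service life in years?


Service life = thickness / degradation rate
Life = 407 / 47 = 8.7 years

8.7 years


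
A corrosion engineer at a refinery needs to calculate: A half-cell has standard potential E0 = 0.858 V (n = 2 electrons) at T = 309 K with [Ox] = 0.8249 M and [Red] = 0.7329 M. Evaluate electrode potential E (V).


Apply the Nernst equation: E = E0 + (RT/nF)*ln([Ox]/[Red])
Step 1: RT/nF = 8.314*309/(2*96485) = 0.01331308 V
Step 2: [Ox]/[Red] = 0.8249/0.7329 = 1.125529
Step 3: ln(1.125529) = 0.118253
Step 4: correction = 0.01331308 * 0.118253 = 0.0016 V
E = 0.858 + 0.0016 = 0.8596 V

0.8596 V


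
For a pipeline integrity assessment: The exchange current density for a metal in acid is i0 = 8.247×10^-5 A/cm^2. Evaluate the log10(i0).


i0 = 8.247×10^-5 A/cm^2
log10(i0) = -4.084

-4.084


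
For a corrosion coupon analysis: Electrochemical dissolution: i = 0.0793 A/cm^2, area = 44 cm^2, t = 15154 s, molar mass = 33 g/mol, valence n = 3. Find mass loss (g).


Apply Faraday's law: m = i*A*t*M / (n*F)
Total charge passed Q = i*A*t = 0.0793*44*15154 = 52875.3368 C
m = Q*M/(n*F) = 52875.3368*33/(3*96485) = 6.0282 g

6.0282 g


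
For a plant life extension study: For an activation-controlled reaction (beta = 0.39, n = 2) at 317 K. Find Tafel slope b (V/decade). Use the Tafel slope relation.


Apply the Tafel slope relation: b = 2.303*R*T/(beta*n*F)
Numerator: 2.303 * 8.314 * 317 = 6069.64
Denominator: 0.39 * 2 * 96485 = 75258.3
b = 6069.64 / 75258.3 = 0.081 V/decade

0.081 V/decade


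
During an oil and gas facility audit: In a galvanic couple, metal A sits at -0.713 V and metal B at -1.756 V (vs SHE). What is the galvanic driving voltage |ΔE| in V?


Driving voltage is the absolute potential difference.
|ΔE| = |-0.713 − (-1.756)| = 1.043 V

1.043 V


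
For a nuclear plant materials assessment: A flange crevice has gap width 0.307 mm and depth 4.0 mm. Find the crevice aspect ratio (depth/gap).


Aspect ratio = depth / gap
Ratio = 4.0 / 0.307 = 13.0

13.0


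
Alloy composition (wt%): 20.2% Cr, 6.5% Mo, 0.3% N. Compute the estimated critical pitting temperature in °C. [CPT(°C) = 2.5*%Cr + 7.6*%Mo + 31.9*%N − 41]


Apply the ASTM G48 empirical CPT estimate: CPT(°C) = 2.5*%Cr + 7.6*%Mo + 31.9*%N − 41
2.5*20.2 = 50.5; 7.6*6.5 = 49.4; 31.9*0.3 = 9.57
CPT = 50.5 + 49.4 + 9.57 − 41 = 68.47 °C
Rounded to 0.1 °C: CPT ≈ 68.5 °C

68.5 °C


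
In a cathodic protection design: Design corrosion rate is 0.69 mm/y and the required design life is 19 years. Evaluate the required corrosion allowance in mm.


Corrosion allowance = CR × design life
CA = 0.69 * 19 = 13.11 mm

13.11 mm


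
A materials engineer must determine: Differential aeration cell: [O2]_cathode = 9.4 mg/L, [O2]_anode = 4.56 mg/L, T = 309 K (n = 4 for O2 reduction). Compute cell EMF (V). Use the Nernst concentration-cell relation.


Apply the Nernst concentration-cell relation: E = (RT/nF)*ln(C_cathode/C_anode)
RT/nF = 8.314*309/(4*96485) = 0.00665654 V
ln(9.4/4.56) = 0.72339
E = 0.00665654 * 0.72339 = 0.00482 V

0.00482 V


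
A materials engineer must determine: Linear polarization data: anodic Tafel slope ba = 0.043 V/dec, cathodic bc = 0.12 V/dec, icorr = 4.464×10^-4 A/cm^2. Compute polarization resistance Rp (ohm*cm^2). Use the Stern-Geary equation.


Apply the Stern-Geary equation: Rp = ba*bc / (2.303*icorr*(ba+bc))
ba*bc = 0.043*0.12 = 0.00516
ba+bc = 0.163; 2.303*icorr*(ba+bc) = 2.303*4.464×10^-4*0.163 = 1.6757365×10^-4
Rp = 0.00516 / 1.6757365×10^-4 = 30.8 ohm*cm^2

30.8 ohm*cm^2


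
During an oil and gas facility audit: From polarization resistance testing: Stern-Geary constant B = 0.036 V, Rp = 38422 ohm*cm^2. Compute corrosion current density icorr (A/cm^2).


Apply the Stern-Geary relation: icorr = B / Rp
icorr = 0.036 / 38422 = 9.37×10^-7 A/cm^2

9.37×10^-7 A/cm^2


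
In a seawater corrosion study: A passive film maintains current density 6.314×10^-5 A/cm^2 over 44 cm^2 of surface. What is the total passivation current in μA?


I = i_pass * A, then convert A → μA (×10^6)
I = 6.314×10^-5 * 44 * 10^6 = 2778.16 μA

2778.16 μA


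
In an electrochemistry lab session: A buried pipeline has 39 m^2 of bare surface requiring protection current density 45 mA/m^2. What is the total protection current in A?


I = area * current density, then convert mA → A (÷1000)
I = 39 * 45 / 1000 = 1.76 A

1.76 A


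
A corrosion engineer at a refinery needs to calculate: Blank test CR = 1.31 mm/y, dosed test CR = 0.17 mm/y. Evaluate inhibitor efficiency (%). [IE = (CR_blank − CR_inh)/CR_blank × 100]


Apply the inhibitor-efficiency definition: IE = (CR_blank − CR_inh)/CR_blank × 100
IE = (1.31 − 0.17) / 1.31 × 100
IE = 1.14 / 1.31 × 100 = 87.0 %

87.0 %


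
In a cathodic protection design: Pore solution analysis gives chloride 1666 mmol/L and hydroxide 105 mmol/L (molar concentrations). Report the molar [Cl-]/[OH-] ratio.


Threshold parameter = [Cl-] / [OH-] (molar basis; both in mmol/L, so units cancel)
Ratio = 1666 / 105 = 15.87

15.87


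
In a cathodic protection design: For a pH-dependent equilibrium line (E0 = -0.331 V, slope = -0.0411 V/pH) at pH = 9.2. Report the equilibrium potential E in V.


Apply the Pourbaix line equation: E = E0 + slope*pH
E = -0.331 + (-0.0411)*9.2 = -0.331 + (-0.37812) = -0.70912 V
Rounded to 3 decimal places: E = -0.709 V

-0.709 V


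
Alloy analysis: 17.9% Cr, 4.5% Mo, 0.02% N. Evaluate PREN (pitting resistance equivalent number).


Apply the PREN formula: PREN = Cr + 3.3*Mo + 16*N
PREN = 17.9 + 3.3*4.5 + 16*0.02
PREN = 17.9 + 14.85 + 0.32 = 33.07

33.07


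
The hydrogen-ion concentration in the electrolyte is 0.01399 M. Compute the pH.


pH = −log10[H+]
pH = −log10(0.01399) = 1.85

1.85


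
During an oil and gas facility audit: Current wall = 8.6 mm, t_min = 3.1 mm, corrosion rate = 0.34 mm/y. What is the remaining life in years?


Apply the remaining-life relation: RL = (t_current − t_min) / CR
RL = (8.6 − 3.1) / 0.34 = 5.5 / 0.34 = 16.2 years

16.2 years


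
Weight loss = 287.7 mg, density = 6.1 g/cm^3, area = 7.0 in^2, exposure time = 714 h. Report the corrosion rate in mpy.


Apply the mpy weight-loss relation: CR = 534 * W / (D * A * T)
Numerator: 534 * 287.7 = 153631.8
Denominator: 6.1 * 7.0 * 714 = 30487.8
CR = 153631.8 / 30487.8 = 5.03912 mpy

5.03912 mpy


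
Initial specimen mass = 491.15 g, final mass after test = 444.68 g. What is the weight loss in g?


Weight loss = initial − final
WL = 491.15 − 444.68 = 46.47 g

46.47 g


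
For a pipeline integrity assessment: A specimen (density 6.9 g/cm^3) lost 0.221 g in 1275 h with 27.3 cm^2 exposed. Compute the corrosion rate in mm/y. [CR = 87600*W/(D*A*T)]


Apply the mm/y weight-loss relation: CR = 87600 * W / (D * A * T)
Numerator: 87600 * 0.221 = 19359.6
Denominator: 6.9 * 27.3 * 1275 = 240171.75
CR = 19359.6 / 240171.75 = 0.08061 mm/y

0.08061 mm/y


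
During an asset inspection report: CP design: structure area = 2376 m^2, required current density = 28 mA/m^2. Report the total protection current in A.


I = area * current density, then convert mA → A (÷1000)
I = 2376 * 28 / 1000 = 66.53 A

66.53 A


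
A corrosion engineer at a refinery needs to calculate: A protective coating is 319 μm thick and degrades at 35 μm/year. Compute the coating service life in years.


Service life = thickness / degradation rate
Life = 319 / 35 = 9.1 years

9.1 years


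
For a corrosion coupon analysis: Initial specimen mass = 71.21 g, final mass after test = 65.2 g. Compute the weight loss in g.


Weight loss = initial − final
WL = 71.21 − 65.2 = 6.01 g

6.01 g


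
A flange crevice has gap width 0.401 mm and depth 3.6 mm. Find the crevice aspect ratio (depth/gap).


Aspect ratio = depth / gap
Ratio = 3.6 / 0.401 = 9.0

9.0


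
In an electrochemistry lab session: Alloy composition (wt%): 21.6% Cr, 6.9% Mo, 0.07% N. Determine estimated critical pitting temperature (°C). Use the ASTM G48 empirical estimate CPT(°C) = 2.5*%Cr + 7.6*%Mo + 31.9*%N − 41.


Apply the ASTM G48 empirical CPT estimate: CPT(°C) = 2.5*%Cr + 7.6*%Mo + 31.9*%N − 41
2.5*21.6 = 54; 7.6*6.9 = 52.44; 31.9*0.07 = 2.233
CPT = 54 + 52.44 + 2.233 − 41 = 67.673 °C
Rounded to 0.1 °C: CPT ≈ 67.7 °C

67.7 °C


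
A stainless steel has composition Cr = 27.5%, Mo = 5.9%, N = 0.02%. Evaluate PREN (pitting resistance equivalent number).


Apply the PREN formula: PREN = Cr + 3.3*Mo + 16*N
PREN = 27.5 + 3.3*5.9 + 16*0.02
PREN = 27.5 + 19.47 + 0.32 = 47.29

47.29


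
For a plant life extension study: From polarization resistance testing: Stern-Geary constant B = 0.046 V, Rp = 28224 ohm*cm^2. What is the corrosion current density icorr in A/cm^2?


Apply the Stern-Geary relation: icorr = B / Rp
icorr = 0.046 / 28224 = 1.63×10^-6 A/cm^2

1.63×10^-6 A/cm^2


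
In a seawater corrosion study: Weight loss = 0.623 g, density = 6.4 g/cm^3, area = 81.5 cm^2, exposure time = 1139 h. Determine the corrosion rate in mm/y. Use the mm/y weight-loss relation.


Apply the mm/y weight-loss relation: CR = 87600 * W / (D * A * T)
Numerator: 87600 * 0.623 = 54574.8
Denominator: 6.4 * 81.5 * 1139 = 594102.4
CR = 54574.8 / 594102.4 = 0.0919 mm/y

0.0919 mm/y


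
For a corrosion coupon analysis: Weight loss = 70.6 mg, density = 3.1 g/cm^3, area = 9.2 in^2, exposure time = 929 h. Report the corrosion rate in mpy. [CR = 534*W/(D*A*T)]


Apply the mpy weight-loss relation: CR = 534 * W / (D * A * T)
Numerator: 534 * 70.6 = 37700.4
Denominator: 3.1 * 9.2 * 929 = 26495.08
CR = 37700.4 / 26495.08 = 1.4229 mpy

1.4229 mpy


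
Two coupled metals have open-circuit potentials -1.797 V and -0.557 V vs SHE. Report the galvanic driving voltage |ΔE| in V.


Driving voltage is the absolute potential difference.
|ΔE| = |-1.797 − (-0.557)| = 1.24 V

1.24 V


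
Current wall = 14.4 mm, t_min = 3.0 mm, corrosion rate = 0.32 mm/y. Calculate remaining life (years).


Apply the remaining-life relation: RL = (t_current − t_min) / CR
RL = (14.4 − 3.0) / 0.32 = 11.4 / 0.32 = 35.6 years

35.6 years


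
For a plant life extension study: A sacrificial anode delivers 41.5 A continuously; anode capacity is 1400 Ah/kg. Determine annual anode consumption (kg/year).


Annual consumption = current * hours per year / capacity
Rate = 41.5 * 8760 / 1400 = 259.7 kg/year

259.7 kg/year


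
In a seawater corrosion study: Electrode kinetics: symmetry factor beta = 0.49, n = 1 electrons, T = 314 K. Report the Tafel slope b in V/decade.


Apply the Tafel slope relation: b = 2.303*R*T/(beta*n*F)
Numerator: 2.303 * 8.314 * 314 = 6012.2
Denominator: 0.49 * 1 * 96485 = 47277.65
b = 6012.2 / 47277.65 = 0.1272 V/decade

0.1272 V/decade


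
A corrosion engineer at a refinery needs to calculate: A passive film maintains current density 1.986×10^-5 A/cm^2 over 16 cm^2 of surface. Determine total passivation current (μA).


I = i_pass * A, then convert A → μA (×10^6)
I = 1.986×10^-5 * 16 * 10^6 = 317.76 μA

317.76 μA


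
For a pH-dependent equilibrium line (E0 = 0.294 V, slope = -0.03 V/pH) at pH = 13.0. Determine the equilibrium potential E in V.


Apply the Pourbaix line equation: E = E0 + slope*pH
E = 0.294 + (-0.03)*13.0 = 0.294 + (-0.39) = -0.096 V
Rounded to 3 decimal places: E = -0.096 V

-0.096 V


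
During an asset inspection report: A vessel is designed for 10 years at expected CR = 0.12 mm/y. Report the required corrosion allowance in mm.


Corrosion allowance = CR × design life
CA = 0.12 * 10 = 1.2 mm

1.2 mm


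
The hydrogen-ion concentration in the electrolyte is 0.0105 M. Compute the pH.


pH = −log10[H+]
pH = −log10(0.0105) = 1.98

1.98


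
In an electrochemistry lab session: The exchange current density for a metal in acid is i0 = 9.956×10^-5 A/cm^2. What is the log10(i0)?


i0 = 9.956×10^-5 A/cm^2
log10(i0) = -4.002

-4.002


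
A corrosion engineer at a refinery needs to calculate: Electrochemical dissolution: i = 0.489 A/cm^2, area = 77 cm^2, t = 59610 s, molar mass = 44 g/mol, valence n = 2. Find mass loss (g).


Apply Faraday's law: m = i*A*t*M / (n*F)
Total charge passed Q = i*A*t = 0.489*77*59610 = 2244495.33 C
m = Q*M/(n*F) = 2244495.33*44/(2*96485) = 511.778 g

511.778 g


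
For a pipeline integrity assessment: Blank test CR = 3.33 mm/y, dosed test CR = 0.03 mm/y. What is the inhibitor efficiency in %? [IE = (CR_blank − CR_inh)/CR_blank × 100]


Apply the inhibitor-efficiency definition: IE = (CR_blank − CR_inh)/CR_blank × 100
IE = (3.33 − 0.03) / 3.33 × 100
IE = 3.3 / 3.33 × 100 = 99.1 %

99.1 %


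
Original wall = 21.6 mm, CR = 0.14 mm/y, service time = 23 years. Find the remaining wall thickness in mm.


Remaining wall = original − CR × time
t = 21.6 − 0.14*23 = 21.6 − 3.22 = 18.38 mm

18.38 mm


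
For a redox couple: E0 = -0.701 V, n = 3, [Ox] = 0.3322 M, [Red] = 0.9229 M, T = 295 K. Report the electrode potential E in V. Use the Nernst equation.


Apply the Nernst equation: E = E0 + (RT/nF)*ln([Ox]/[Red])
Step 1: RT/nF = 8.314*295/(3*96485) = 0.00847327 V
Step 2: [Ox]/[Red] = 0.3322/0.9229 = 0.359952
Step 3: ln(0.359952) = -1.021785
Step 4: correction = 0.00847327 * -1.021785 = -0.0087 V
E = -0.701 + -0.0087 = -0.7097 V

-0.7097 V


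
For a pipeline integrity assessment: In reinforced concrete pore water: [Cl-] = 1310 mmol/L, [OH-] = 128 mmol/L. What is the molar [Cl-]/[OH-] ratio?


Threshold parameter = [Cl-] / [OH-] (molar basis; both in mmol/L, so units cancel)
Ratio = 1310 / 128 = 10.23

10.23


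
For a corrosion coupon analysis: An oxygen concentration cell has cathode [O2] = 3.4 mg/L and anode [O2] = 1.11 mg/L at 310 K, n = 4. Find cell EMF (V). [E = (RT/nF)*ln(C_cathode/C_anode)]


Apply the Nernst concentration-cell relation: E = (RT/nF)*ln(C_cathode/C_anode)
RT/nF = 8.314*310/(4*96485) = 0.00667808 V
ln(3.4/1.11) = 1.11942
E = 0.00667808 * 1.11942 = 0.00748 V

0.00748 V


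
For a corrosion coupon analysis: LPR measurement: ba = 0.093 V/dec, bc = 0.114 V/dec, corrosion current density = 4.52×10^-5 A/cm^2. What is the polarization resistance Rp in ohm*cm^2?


Apply the Stern-Geary equation: Rp = ba*bc / (2.303*icorr*(ba+bc))
ba*bc = 0.093*0.114 = 0.010602
ba+bc = 0.207; 2.303*icorr*(ba+bc) = 2.303*4.52×10^-5*0.207 = 2.1547789×10^-5
Rp = 0.010602 / 2.1547789×10^-5 = 492.02 ohm*cm^2

492.02 ohm*cm^2


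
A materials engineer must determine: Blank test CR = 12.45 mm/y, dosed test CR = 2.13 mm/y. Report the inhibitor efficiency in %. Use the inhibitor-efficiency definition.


Apply the inhibitor-efficiency definition: IE = (CR_blank − CR_inh)/CR_blank × 100
IE = (12.45 − 2.13) / 12.45 × 100
IE = 10.32 / 12.45 × 100 = 82.9 %

82.9 %


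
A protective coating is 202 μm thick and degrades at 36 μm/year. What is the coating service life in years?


Service life = thickness / degradation rate
Life = 202 / 36 = 5.6 years

5.6 years


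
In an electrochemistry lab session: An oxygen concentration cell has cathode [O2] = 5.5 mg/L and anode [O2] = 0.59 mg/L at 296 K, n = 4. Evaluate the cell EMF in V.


Apply the Nernst concentration-cell relation: E = (RT/nF)*ln(C_cathode/C_anode)
RT/nF = 8.314*296/(4*96485) = 0.00637649 V
ln(5.5/0.59) = 2.23238
E = 0.00637649 * 2.23238 = 0.01423 V

0.01423 V


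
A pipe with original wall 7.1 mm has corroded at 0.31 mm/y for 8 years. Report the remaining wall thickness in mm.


Remaining wall = original − CR × time
t = 7.1 − 0.31*8 = 7.1 − 2.48 = 4.62 mm

4.62 mm


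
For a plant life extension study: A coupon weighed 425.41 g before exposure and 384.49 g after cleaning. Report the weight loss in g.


Weight loss = initial − final
WL = 425.41 − 384.49 = 40.92 g

40.92 g


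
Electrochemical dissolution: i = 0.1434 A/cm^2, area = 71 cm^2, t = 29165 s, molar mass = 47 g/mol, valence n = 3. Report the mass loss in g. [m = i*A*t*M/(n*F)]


Apply Faraday's law: m = i*A*t*M / (n*F)
Total charge passed Q = i*A*t = 0.1434*71*29165 = 296940.531 C
m = Q*M/(n*F) = 296940.531*47/(3*96485) = 48.21546 g

48.21546 g


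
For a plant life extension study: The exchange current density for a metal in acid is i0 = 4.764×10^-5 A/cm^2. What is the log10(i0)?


i0 = 4.764×10^-5 A/cm^2
log10(i0) = -4.322

-4.322


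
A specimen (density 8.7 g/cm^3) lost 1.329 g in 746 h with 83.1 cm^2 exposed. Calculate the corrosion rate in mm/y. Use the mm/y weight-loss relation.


Apply the mm/y weight-loss relation: CR = 87600 * W / (D * A * T)
Numerator: 87600 * 1.329 = 116420.4
Denominator: 8.7 * 83.1 * 746 = 539335.62
CR = 116420.4 / 539335.62 = 0.2159 mm/y

0.2159 mm/y


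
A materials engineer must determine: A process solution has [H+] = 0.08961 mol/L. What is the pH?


pH = −log10[H+]
pH = −log10(0.08961) = 1.05

1.05


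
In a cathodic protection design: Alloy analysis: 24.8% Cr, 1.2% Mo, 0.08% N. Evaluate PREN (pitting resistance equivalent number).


Apply the PREN formula: PREN = Cr + 3.3*Mo + 16*N
PREN = 24.8 + 3.3*1.2 + 16*0.08
PREN = 24.8 + 3.96 + 1.28 = 30.04

30.04


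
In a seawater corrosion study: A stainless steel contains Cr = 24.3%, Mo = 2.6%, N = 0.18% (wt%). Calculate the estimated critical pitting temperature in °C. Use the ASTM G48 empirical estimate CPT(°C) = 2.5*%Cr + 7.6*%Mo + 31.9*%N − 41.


Apply the ASTM G48 empirical CPT estimate: CPT(°C) = 2.5*%Cr + 7.6*%Mo + 31.9*%N − 41
2.5*24.3 = 60.75; 7.6*2.6 = 19.76; 31.9*0.18 = 5.742
CPT = 60.75 + 19.76 + 5.742 − 41 = 45.252 °C
Rounded to 0.1 °C: CPT ≈ 45.3 °C

45.3 °C
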